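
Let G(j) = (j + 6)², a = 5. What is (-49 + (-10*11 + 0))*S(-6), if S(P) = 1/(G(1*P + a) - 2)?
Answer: -159/23 ≈ -6.9130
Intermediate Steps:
G(j) = (6 + j)²
S(P) = 1/(-2 + (11 + P)²) (S(P) = 1/((6 + (1*P + 5))² - 2) = 1/((6 + (P + 5))² - 2) = 1/((6 + (5 + P))² - 2) = 1/((11 + P)² - 2) = 1/(-2 + (11 + P)²))
(-49 + (-10*11 + 0))*S(-6) = (-49 + (-10*11 + 0))/(-2 + (11 - 6)²) = (-49 + (-110 + 0))/(-2 + 5²) = (-49 - 110)/(-2 + 25) = -159/23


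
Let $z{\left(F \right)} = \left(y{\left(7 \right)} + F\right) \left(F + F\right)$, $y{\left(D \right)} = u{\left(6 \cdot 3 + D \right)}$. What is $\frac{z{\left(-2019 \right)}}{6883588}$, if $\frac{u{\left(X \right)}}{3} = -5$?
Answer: $\frac{2053323}{1720897} \approx 1.1932$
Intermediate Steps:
$u{\left(X \right)} = -15$ ($u{\left(X \right)} = 3 \left(-5\right) = -15$)
$y{\left(D \right)} = -15$
$z{\left(F \right)} = 2 F \left(-15 + F\right)$ ($z{\left(F \right)} = \left(-15 + F\right) \left(F + F\right) = \left(-15 + F\right) 2 F = 2 F \left(-15 + F\right)$)
$\frac{z{\left(-2019 \right)}}{6883588} = \frac{2 \left(-2019\right) \left(-15 - 2019\right)}{6883588} = 2 \left(-2019\right) \left(-2034\right) \frac{1}{6883588} = 8213292 \cdot \frac{1}{6883588} = \frac{2053323}{1720897}$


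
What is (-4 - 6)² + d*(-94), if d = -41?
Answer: 3954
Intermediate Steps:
(-4 - 6)² + d*(-94) = (-4 - 6)² - 41*(-94) = (-10)² + 3854 = 100 + 3854 = 3954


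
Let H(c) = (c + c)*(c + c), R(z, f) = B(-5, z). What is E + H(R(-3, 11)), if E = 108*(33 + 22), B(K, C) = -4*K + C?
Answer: 7096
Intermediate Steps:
B(K, C) = C - 4*K
R(z, f) = 20 + z (R(z, f) = z - 4*(-5) = z + 20 = 20 + z)
H(c) = 4*c**2 (H(c) = (2*c)*(2*c) = 4*c**2)
E = 5940 (E = 108*55 = 5940)
E + H(R(-3, 11)) = 5940 + 4*(20 - 3)**2 = 5940 + 4*17**2 = 5940 + 4*289 = 5940 + 1156 = 7096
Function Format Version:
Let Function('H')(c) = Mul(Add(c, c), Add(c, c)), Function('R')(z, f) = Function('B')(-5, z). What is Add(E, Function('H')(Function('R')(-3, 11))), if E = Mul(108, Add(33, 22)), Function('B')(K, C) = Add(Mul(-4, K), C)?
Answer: 7096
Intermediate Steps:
Function('B')(K, C) = Add(C, Mul(-4, K))
Function('R')(z, f) = Add(20, z) (Function('R')(z, f) = Add(z, Mul(-4, -5)) = Add(z, 20) = Add(20, z))
Function('H')(c) = Mul(4, Pow(c, 2)) (Function('H')(c) = Mul(Mul(2, c), Mul(2, c)) = Mul(4, Pow(c, 2)))
E = 5940 (E = Mul(108, 55) = 5940)
Add(E, Function('H')(Function('R')(-3, 11))) = Add(5940, Mul(4, Pow(Add(20, -3), 2))) = Add(5940, Mul(4, Pow(17, 2))) = Add(5940, Mul(4, 289)) = Add(5940, 1156) = 7096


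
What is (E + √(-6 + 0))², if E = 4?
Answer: (4 + I*√6)² ≈ 10.0 + 19.596*I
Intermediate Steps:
(E + √(-6 + 0))² = (4 + √(-6 + 0))² = (4 + √(-6))² = (4 + I*√6)²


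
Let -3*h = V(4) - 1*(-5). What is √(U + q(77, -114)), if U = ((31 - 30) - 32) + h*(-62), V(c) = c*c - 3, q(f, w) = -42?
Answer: √299 ≈ 17.292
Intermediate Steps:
V(c) = -3 + c² (V(c) = c² - 3 = -3 + c²)
h = -6 (h = -((-3 + 4²) - 1*(-5))/3 = -((-3 + 16) + 5)/3 = -(13 + 5)/3 = -⅓*18 = -6)
U = 341 (U = ((31 - 30) - 32) - 6*(-62) = (1 - 32) + 372 = -31 + 372 = 341)
√(U + q(77, -114)) = √(341 - 42) = √299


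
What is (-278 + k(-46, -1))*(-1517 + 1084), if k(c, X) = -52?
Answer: 142890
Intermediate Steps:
(-278 + k(-46, -1))*(-1517 + 1084) = (-278 - 52)*(-1517 + 1084) = -330*(-433) = 142890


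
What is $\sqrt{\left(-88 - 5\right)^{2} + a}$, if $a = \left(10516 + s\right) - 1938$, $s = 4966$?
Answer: $\sqrt{22193} \approx 148.97$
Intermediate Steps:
$a = 13544$ ($a = \left(10516 + 4966\right) - 1938 = 15482 - 1938 = 13544$)
$\sqrt{\left(-88 - 5\right)^{2} + a} = \sqrt{\left(-88 - 5\right)^{2} + 13544} = \sqrt{\left(-93\right)^{2} + 13544} = \sqrt{8649 + 13544} = \sqrt{22193}$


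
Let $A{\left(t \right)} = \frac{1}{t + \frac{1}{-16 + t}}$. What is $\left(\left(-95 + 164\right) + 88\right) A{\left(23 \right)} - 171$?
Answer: $- \frac{26603}{162} \approx -164.22$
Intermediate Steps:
$\left(\left(-95 + 164\right) + 88\right) A{\left(23 \right)} - 171 = \left(\left(-95 + 164\right) + 88\right) \frac{-16 + 23}{1 + 23^{2} - 368} - 171 = \left(69 + 88\right) \frac{1}{1 + 529 - 368} \cdot 7 - 171 = 157 \cdot \frac{1}{162} \cdot 7 - 171 = 157 \cdot \frac{7}{162} - 171 = \frac{1099}{162} - 171 = - \frac{26603}{162}$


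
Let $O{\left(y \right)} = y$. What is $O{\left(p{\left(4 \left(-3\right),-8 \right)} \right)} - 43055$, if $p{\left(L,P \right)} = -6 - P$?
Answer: $-43053$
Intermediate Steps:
$O{\left(p{\left(4 \left(-3\right),-8 \right)} \right)} - 43055 = \left(-6 - -8\right) - 43055 = \left(-6 + 8\right) - 43055 = 2 - 43055 = -43053$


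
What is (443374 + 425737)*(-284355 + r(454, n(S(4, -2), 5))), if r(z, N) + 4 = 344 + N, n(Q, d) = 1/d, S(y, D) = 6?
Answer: -1234201934214/5 ≈ -2.4684e+11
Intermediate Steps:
r(z, N) = 340 + N (r(z, N) = -4 + (344 + N) = 340 + N)
(443374 + 425737)*(-284355 + r(454, n(S(4, -2), 5))) = (443374 + 425737)*(-284355 + (340 + 1/5)) = 869111*(-284355 + (340 + ⅕)) = 869111*(-284355 + 1701/5) = 869111*(-1420074/5) = -1234201934214/5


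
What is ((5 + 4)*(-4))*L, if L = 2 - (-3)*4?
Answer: -504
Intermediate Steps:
L = 14 (L = 2 - 3*(-4) = 2 + 12 = 14)
((5 + 4)*(-4))*L = ((5 + 4)*(-4))*14 = (9*(-4))*14 = -36*14 = -504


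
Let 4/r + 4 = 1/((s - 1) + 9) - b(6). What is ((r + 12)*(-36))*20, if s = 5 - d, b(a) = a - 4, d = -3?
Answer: -154944/19 ≈ -8154.9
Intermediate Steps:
b(a) = -4 + a
s = 8 (s = 5 - 1*(-3) = 5 + 3 = 8)
r = -64/95 (r = 4/(-4 + (1/((8 - 1) + 9) - (-4 + 6))) = 4/(-4 + (1/(7 + 9) - 1*2)) = 4/(-4 + (1/16 - 2)) = 4/(-4 - 31/16) = 4/(-95/16) = 4*(-16/95) = -64/95 ≈ -0.67368)
((r + 12)*(-36))*20 = ((-64/95 + 12)*(-36))*20 = ((1076/95)*(-36))*20 = -38736/95*20 = -154944/19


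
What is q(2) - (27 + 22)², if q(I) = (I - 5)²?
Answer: -2392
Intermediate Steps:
q(I) = (-5 + I)²
q(2) - (27 + 22)² = (-5 + 2)² - (27 + 22)² = (-3)² - 1*49² = 9 - 1*2401 = 9 - 2401 = -2392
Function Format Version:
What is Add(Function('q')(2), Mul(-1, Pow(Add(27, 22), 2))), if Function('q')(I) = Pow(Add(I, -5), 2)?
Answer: -2392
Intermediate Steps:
Function('q')(I) = Pow(Add(-5, I), 2)
Add(Function('q')(2), Mul(-1, Pow(Add(27, 22), 2))) = Add(Pow(Add(-5, 2), 2), Mul(-1, Pow(Add(27, 22), 2))) = Add(Pow(-3, 2), Mul(-1, Pow(49, 2))) = Add(9, Mul(-1, 2401)) = Add(9, -2401) = -2392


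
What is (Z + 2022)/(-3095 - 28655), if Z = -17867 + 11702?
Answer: 4143/31750 ≈ 0.13049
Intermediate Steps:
Z = -6165
(Z + 2022)/(-3095 - 28655) = (-6165 + 2022)/(-3095 - 28655) = -4143/(-31750) = -4143*(-1/31750) = 4143/31750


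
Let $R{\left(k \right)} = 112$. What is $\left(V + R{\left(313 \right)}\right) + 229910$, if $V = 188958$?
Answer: $418980$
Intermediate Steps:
$\left(V + R{\left(313 \right)}\right) + 229910 = \left(188958 + 112\right) + 229910 = 189070 + 229910 = 418980$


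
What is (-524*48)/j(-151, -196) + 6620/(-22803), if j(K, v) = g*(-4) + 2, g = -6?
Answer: -286856588/296439 ≈ -967.67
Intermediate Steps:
j(K, v) = 26 (j(K, v) = -6*(-4) + 2 = 24 + 2 = 26)
(-524*48)/j(-151, -196) + 6620/(-22803) = -524*48/26 + 6620/(-22803) = -25152*1/26 + 6620*(-1/22803) = -12576/13 - 6620/22803 = -286856588/296439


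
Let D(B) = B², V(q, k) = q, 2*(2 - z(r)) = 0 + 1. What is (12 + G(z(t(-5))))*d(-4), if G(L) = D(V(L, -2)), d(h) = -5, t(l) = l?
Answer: -285/4 ≈ -71.250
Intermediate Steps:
z(r) = 3/2 (z(r) = 2 - (0 + 1)/2 = 2 - ½*1 = 2 - ½ = 3/2)
G(L) = L²
(12 + G(z(t(-5))))*d(-4) = (12 + (3/2)²)*(-5) = (12 + 9/4)*(-5) = (57/4)*(-5) = -285/4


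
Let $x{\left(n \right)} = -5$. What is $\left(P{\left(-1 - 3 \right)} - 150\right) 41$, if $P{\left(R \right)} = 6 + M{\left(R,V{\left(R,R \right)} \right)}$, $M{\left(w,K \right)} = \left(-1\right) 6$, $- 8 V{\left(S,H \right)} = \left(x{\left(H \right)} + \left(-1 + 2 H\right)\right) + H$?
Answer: $-6150$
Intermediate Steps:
$V{\left(S,H \right)} = \frac{3}{4} - \frac{3 H}{8}$ ($V{\left(S,H \right)} = - \frac{\left(-5 + \left(-1 + 2 H\right)\right) + H}{8} = - \frac{\left(-6 + 2 H\right) + H}{8} = - \frac{-6 + 3 H}{8} = \frac{3}{4} - \frac{3 H}{8}$)
$M{\left(w,K \right)} = -6$
$P{\left(R \right)} = 0$ ($P{\left(R \right)} = 6 - 6 = 0$)
$\left(P{\left(-1 - 3 \right)} - 150\right) 41 = \left(0 - 150\right) 41 = \left(-150\right) 41 = -6150$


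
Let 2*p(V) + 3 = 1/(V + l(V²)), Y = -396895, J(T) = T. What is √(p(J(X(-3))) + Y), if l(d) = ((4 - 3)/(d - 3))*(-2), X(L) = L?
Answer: I*√39689665/10 ≈ 630.0*I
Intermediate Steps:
l(d) = -2/(-3 + d) (l(d) = (1/(-3 + d))*(-2) = -2/(-3 + d))
p(V) = -3/2 + 1/(2*(V - 2/(-3 + V²)))
√(p(J(X(-3))) + Y) = √((6 - (-1 + 3*(-3))*(-3 + (-3)²))/(2*(-2 - 3*(-3 + (-3)²))) - 396895) = √((6 - (-1 - 9)*(-3 + 9))/(2*(-2 - 3*(-3 + 9))) - 396895) = √((6 - 1*(-10)*6)/(2*(-2 - 3*6)) - 396895) = √((6 + 60)/(2*(-2 - 18)) - 396895) = √((½)*66/(-20) - 396895) = √((½)*(-1/20)*66 - 396895) = √(-33/20 - 396895) = √(-7937933/20) = I*√39689665/10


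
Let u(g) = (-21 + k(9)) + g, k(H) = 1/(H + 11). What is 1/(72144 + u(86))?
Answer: 20/1444181 ≈ 1.3849e-5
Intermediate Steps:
k(H) = 1/(11 + H)
u(g) = -419/20 + g (u(g) = (-21 + 1/(11 + 9)) + g = (-21 + 1/20) + g = -419/20 + g)
1/(72144 + u(86)) = 1/(72144 + (-419/20 + 86)) = 1/(72144 + 1301/20) = 1/(1444181/20) = 20/1444181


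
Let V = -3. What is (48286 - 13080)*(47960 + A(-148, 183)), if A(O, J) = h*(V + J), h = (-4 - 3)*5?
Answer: 1466681960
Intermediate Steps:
h = -35 (h = -7*5 = -35)
A(O, J) = 105 - 35*J (A(O, J) = -35*(-3 + J) = 105 - 35*J)
(48286 - 13080)*(47960 + A(-148, 183)) = (48286 - 13080)*(47960 + (105 - 35*183)) = 35206*(47960 + (105 - 6405)) = 35206*(47960 - 6300) = 35206*41660 = 1466681960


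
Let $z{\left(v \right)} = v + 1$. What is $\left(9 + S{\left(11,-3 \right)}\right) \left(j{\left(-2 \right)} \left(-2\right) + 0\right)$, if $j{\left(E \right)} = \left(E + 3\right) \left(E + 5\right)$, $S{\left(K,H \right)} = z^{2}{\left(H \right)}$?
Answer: $-78$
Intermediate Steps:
$z{\left(v \right)} = 1 + v$
$S{\left(K,H \right)} = \left(1 + H\right)^{2}$
$j{\left(E \right)} = \left(3 + E\right) \left(5 + E\right)$
$\left(9 + S{\left(11,-3 \right)}\right) \left(j{\left(-2 \right)} \left(-2\right) + 0\right) = \left(9 + \left(1 - 3\right)^{2}\right) \left(\left(15 + \left(-2\right)^{2} + 8 \left(-2\right)\right) \left(-2\right) + 0\right) = \left(9 + \left(-2\right)^{2}\right) \left(\left(15 + 4 - 16\right) \left(-2\right) + 0\right) = \left(9 + 4\right) \left(3 \left(-2\right) + 0\right) = 13 \left(-6 + 0\right) = 13 \left(-6\right) = -78$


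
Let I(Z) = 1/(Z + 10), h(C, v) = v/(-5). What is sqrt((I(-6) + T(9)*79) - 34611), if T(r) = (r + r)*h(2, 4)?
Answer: I*sqrt(3574835)/10 ≈ 189.07*I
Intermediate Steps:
h(C, v) = -v/5 (h(C, v) = v*(-1/5) = -v/5)
T(r) = -8*r/5 (T(r) = (r + r)*(-1/5*4) = (2*r)*(-4/5) = -8*r/5)
I(Z) = 1/(10 + Z)
sqrt((I(-6) + T(9)*79) - 34611) = sqrt((1/(10 - 6) - 8/5*9*79) - 34611) = sqrt((1/4 - 72/5*79) - 34611) = sqrt((1/4 - 5688/5) - 34611) = sqrt(-22747/20 - 34611) = sqrt(-714967/20) = I*sqrt(3574835)/10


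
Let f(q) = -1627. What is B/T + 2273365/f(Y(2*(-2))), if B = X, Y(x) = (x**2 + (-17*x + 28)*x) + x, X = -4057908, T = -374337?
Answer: -281467472563/203015433 ≈ -1386.4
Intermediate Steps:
Y(x) = x + x**2 + x*(28 - 17*x) (Y(x) = (x**2 + (28 - 17*x)*x) + x = (x**2 + x*(28 - 17*x)) + x = x + x**2 + x*(28 - 17*x))
B = -4057908
B/T + 2273365/f(Y(2*(-2))) = -4057908/(-374337) + 2273365/(-1627) = -4057908*(-1/374337) + 2273365*(-1/1627) = 1352636/124779 - 2273365/1627 = -281467472563/203015433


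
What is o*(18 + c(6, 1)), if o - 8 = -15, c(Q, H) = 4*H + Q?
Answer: -196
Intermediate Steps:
c(Q, H) = Q + 4*H
o = -7 (o = 8 - 15 = -7)
o*(18 + c(6, 1)) = -7*(18 + (6 + 4*1)) = -7*(18 + (6 + 4)) = -7*(18 + 10) = -7*28 = -196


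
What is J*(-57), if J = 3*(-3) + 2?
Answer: 399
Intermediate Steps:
J = -7 (J = -9 + 2 = -7)
J*(-57) = -7*(-57) = 399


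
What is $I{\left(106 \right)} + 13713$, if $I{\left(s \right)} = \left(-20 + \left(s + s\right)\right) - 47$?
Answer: $13858$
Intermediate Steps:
$I{\left(s \right)} = -67 + 2 s$ ($I{\left(s \right)} = \left(-20 + 2 s\right) - 47 = -67 + 2 s$)
$I{\left(106 \right)} + 13713 = \left(-67 + 2 \cdot 106\right) + 13713 = \left(-67 + 212\right) + 13713 = 145 + 13713 = 13858$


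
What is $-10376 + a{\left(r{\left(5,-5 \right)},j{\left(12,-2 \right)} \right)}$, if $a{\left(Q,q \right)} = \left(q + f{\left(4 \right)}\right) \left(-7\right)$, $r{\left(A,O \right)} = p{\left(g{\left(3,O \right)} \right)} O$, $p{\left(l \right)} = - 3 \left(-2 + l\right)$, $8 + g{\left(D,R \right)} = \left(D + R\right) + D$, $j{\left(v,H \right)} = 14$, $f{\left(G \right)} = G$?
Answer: $-10502$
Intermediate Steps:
$g{\left(D,R \right)} = -8 + R + 2 D$ ($g{\left(D,R \right)} = -8 + \left(\left(D + R\right) + D\right) = -8 + \left(R + 2 D\right) = -8 + R + 2 D$)
$p{\left(l \right)} = 6 - 3 l$
$r{\left(A,O \right)} = O \left(12 - 3 O\right)$ ($r{\left(A,O \right)} = \left(6 - 3 \left(-8 + O + 2 \cdot 3\right)\right) O = \left(6 - 3 \left(-8 + O + 6\right)\right) O = \left(6 - 3 \left(-2 + O\right)\right) O = \left(6 - \left(-6 + 3 O\right)\right) O = \left(12 - 3 O\right) O = O \left(12 - 3 O\right)$)
$a{\left(Q,q \right)} = -28 - 7 q$ ($a{\left(Q,q \right)} = \left(q + 4\right) \left(-7\right) = \left(4 + q\right) \left(-7\right) = -28 - 7 q$)
$-10376 + a{\left(r{\left(5,-5 \right)},j{\left(12,-2 \right)} \right)} = -10376 - 126 = -10502$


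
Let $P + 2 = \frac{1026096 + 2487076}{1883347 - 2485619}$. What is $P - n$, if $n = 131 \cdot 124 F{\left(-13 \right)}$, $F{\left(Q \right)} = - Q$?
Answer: $- \frac{31796925125}{150568} \approx -2.1118 \cdot 10^{5}$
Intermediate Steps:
$P = - \frac{1179429}{150568}$ ($P = -2 + \frac{1026096 + 2487076}{1883347 - 2485619} = -2 + \frac{3513172}{-602272} = -2 + 3513172 \left(- \frac{1}{602272}\right) = -2 - \frac{878293}{150568} = - \frac{1179429}{150568} \approx -7.8332$)
$n = 211172$ ($n = 131 \cdot 124 \left(\left(-1\right) \left(-13\right)\right) = 16244 \cdot 13 = 211172$)
$P - n = - \frac{1179429}{150568} - 211172 = - \frac{31796925125}{150568}$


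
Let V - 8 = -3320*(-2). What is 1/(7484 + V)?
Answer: 1/14132 ≈ 7.0761e-5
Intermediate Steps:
V = 6648 (V = 8 - 3320*(-2) = 8 + 6640 = 6648)
1/(7484 + V) = 1/(7484 + 6648) = 1/14132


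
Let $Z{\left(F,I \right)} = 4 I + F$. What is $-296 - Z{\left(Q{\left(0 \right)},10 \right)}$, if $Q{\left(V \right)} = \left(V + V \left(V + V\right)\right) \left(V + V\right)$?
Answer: $-336$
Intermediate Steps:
$Q{\left(V \right)} = 2 V \left(V + 2 V^{2}\right)$ ($Q{\left(V \right)} = \left(V + V 2 V\right) 2 V = \left(V + 2 V^{2}\right) 2 V = 2 V \left(V + 2 V^{2}\right)$)
$Z{\left(F,I \right)} = F + 4 I$
$-296 - Z{\left(Q{\left(0 \right)},10 \right)} = -296 - \left(0^{2} \left(2 + 4 \cdot 0\right) + 4 \cdot 10\right) = -296 - \left(0 \left(2 + 0\right) + 40\right) = -296 - \left(0 \cdot 2 + 40\right) = -296 - \left(0 + 40\right) = -296 - 40 = -336$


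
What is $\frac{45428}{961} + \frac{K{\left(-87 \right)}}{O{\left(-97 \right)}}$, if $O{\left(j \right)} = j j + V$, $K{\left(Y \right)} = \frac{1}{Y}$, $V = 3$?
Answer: $\frac{37198444271}{786909084} \approx 47.272$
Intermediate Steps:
$O{\left(j \right)} = 3 + j^{2}$ ($O{\left(j \right)} = j j + 3 = j^{2} + 3 = 3 + j^{2}$)
$\frac{45428}{961} + \frac{K{\left(-87 \right)}}{O{\left(-97 \right)}} = \frac{45428}{961} + \frac{1}{\left(-87\right) \left(3 + \left(-97\right)^{2}\right)} = 45428 \cdot \frac{1}{961} - \frac{1}{87 \left(3 + 9409\right)} = \frac{45428}{961} - \frac{1}{87 \cdot 9412} = \frac{45428}{961} - \frac{1}{818844} = \frac{37198444271}{786909084}$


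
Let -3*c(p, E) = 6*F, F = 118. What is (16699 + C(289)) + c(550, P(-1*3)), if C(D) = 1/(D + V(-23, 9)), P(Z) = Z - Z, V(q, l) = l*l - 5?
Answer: 6008996/365 ≈ 16463.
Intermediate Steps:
V(q, l) = -5 + l**2 (V(q, l) = l**2 - 5 = -5 + l**2)
P(Z) = 0
c(p, E) = -236 (c(p, E) = -2*118 = -1/3*708 = -236)
C(D) = 1/(76 + D) (C(D) = 1/(D + (-5 + 9**2)) = 1/(D + (-5 + 81)) = 1/(D + 76) = 1/(76 + D))
(16699 + C(289)) + c(550, P(-1*3)) = (16699 + 1/(76 + 289)) - 236 = (16699 + 1/365) - 236 = 6095136/365 - 236 = 6008996/365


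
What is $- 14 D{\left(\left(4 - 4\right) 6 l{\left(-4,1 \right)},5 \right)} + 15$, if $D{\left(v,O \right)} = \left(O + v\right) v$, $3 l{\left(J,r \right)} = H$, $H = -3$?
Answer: $15$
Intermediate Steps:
$l{\left(J,r \right)} = -1$ ($l{\left(J,r \right)} = \frac{1}{3} \left(-3\right) = -1$)
$D{\left(v,O \right)} = v \left(O + v\right)$
$- 14 D{\left(\left(4 - 4\right) 6 l{\left(-4,1 \right)},5 \right)} + 15 = - 14 \left(4 - 4\right) 6 \left(-1\right) \left(5 + \left(4 - 4\right) 6 \left(-1\right)\right) + 15 = - 14 \cdot 0 \cdot 6 \left(-1\right) \left(5 + 0 \cdot 6 \left(-1\right)\right) + 15 = - 14 \cdot 0 \left(-1\right) \left(5 + 0 \left(-1\right)\right) + 15 = - 14 \cdot 0 \left(5 + 0\right) + 15 = - 14 \cdot 0 \cdot 5 + 15 = \left(-14\right) 0 + 15 = 0 + 15 = 15$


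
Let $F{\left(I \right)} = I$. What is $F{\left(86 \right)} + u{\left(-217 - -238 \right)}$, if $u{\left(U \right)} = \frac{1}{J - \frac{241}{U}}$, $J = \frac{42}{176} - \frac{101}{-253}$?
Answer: $\frac{39575374}{460673} \approx 85.908$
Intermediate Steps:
$J = \frac{1291}{2024}$ ($J = 42 \cdot \frac{1}{176} - - \frac{101}{253} = \frac{21}{88} + \frac{101}{253} = \frac{1291}{2024} \approx 0.63785$)
$u{\left(U \right)} = \frac{1}{\frac{1291}{2024} - \frac{241}{U}}$
$F{\left(86 \right)} + u{\left(-217 - -238 \right)} = 86 + \frac{2024 \left(-217 - -238\right)}{-487784 + 1291 \left(-217 - -238\right)} = 86 + \frac{2024 \left(-217 + 238\right)}{-487784 + 1291 \left(-217 + 238\right)} = 86 + 2024 \cdot 21 \frac{1}{-487784 + 1291 \cdot 21} = 86 + 2024 \cdot 21 \frac{1}{-487784 + 27111} = 86 + 2024 \cdot 21 \frac{1}{-460673} = 86 + 2024 \cdot 21 \left(- \frac{1}{460673}\right) = 86 - \frac{42504}{460673} = \frac{39575374}{460673}$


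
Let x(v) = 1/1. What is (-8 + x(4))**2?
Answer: 49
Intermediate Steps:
x(v) = 1
(-8 + x(4))**2 = (-8 + 1)**2 = (-7)**2 = 49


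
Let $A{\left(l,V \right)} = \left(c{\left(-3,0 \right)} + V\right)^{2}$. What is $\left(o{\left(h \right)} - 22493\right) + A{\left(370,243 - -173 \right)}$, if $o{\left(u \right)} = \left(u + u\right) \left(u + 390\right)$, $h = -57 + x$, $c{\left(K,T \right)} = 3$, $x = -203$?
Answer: $85468$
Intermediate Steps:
$A{\left(l,V \right)} = \left(3 + V\right)^{2}$
$h = -260$ ($h = -57 - 203 = -260$)
$o{\left(u \right)} = 2 u \left(390 + u\right)$
$\left(o{\left(h \right)} - 22493\right) + A{\left(370,243 - -173 \right)} = \left(2 \left(-260\right) \left(390 - 260\right) - 22493\right) + \left(3 + \left(243 - -173\right)\right)^{2} = \left(2 \left(-260\right) 130 - 22493\right) + \left(3 + \left(243 + 173\right)\right)^{2} = \left(-67600 - 22493\right) + \left(3 + 416\right)^{2} = -90093 + 419^{2} = -90093 + 175561 = 85468$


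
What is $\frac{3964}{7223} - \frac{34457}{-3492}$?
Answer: $\frac{262725199}{25222716} \approx 10.416$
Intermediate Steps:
$\frac{3964}{7223} - \frac{34457}{-3492} = 3964 \cdot \frac{1}{7223} - - \frac{34457}{3492} = \frac{3964}{7223} + \frac{34457}{3492} = \frac{262725199}{25222716}$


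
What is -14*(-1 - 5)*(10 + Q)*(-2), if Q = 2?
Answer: -2016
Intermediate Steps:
-14*(-1 - 5)*(10 + Q)*(-2) = -14*(-1 - 5)*(10 + 2)*(-2) = -(-84)*12*(-2) = -14*(-72)*(-2) = 1008*(-2) = -2016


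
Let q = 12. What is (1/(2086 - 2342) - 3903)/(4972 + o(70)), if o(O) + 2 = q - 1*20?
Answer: -999169/1270272 ≈ -0.78658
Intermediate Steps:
o(O) = -10 (o(O) = -2 + (12 - 1*20) = -2 + (12 - 20) = -2 - 8 = -10)
(1/(2086 - 2342) - 3903)/(4972 + o(70)) = (1/(2086 - 2342) - 3903)/(4972 - 10) = (1/(-256) - 3903)/4962 = (-1/256 - 3903)*(1/4962) = -999169/256*1/4962 = -999169/1270272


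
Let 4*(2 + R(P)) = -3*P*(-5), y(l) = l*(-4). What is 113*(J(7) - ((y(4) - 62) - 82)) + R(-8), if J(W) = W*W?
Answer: 23585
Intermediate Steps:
J(W) = W²
y(l) = -4*l
R(P) = -2 + 15*P/4 (R(P) = -2 + (-3*P*(-5))/4 = -2 + (15*P)/4 = -2 + 15*P/4)
113*(J(7) - ((y(4) - 62) - 82)) + R(-8) = 113*(7² - ((-4*4 - 62) - 82)) + (-2 + (15/4)*(-8)) = 113*(49 - ((-16 - 62) - 82)) + (-2 - 30) = 113*(49 - (-78 - 82)) - 32 = 113*(49 - 1*(-160)) - 32 = 113*(49 + 160) - 32 = 113*209 - 32 = 23617 - 32 = 23585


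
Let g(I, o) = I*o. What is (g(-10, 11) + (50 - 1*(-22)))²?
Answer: 1444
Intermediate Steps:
(g(-10, 11) + (50 - 1*(-22)))² = (-10*11 + (50 - 1*(-22)))² = (-110 + (50 + 22))² = (-110 + 72)² = (-38)² = 1444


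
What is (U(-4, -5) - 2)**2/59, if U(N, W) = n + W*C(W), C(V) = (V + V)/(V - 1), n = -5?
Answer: 2116/531 ≈ 3.9849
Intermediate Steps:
C(V) = 2*V/(-1 + V) (C(V) = (2*V)/(-1 + V) = 2*V/(-1 + V))
U(N, W) = -5 + 2*W**2/(-1 + W) (U(N, W) = -5 + W*(2*W/(-1 + W)) = -5 + 2*W**2/(-1 + W))
(U(-4, -5) - 2)**2/59 = ((5 - 5*(-5) + 2*(-5)**2)/(-1 - 5) - 2)**2/59 = ((5 + 25 + 2*25)/(-6) - 2)**2*(1/59) = (-(5 + 25 + 50)/6 - 2)**2*(1/59) = (-1/6*80 - 2)**2*(1/59) = (-40/3 - 2)**2*(1/59) = (-46/3)**2*(1/59) = (2116/9)*(1/59) = 2116/531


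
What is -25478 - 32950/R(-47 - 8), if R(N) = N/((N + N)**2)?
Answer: 7223522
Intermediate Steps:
R(N) = 1/(4*N) (R(N) = N/((2*N)**2) = N/((4*N**2)) = N*(1/(4*N**2)) = 1/(4*N))
-25478 - 32950/R(-47 - 8) = -25478 - 32950/(1/(4*(-47 - 8))) = -25478 - 32950/((1/4)/(-55)) = -25478 - 32950/((1/4)*(-1/55)) = -25478 - 32950/(-1/220) = -25478 - 32950*(-220) = -25478 + 7249000 = 7223522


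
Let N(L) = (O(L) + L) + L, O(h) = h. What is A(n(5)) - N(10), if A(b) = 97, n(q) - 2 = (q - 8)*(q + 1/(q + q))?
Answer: 67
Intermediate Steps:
n(q) = 2 + (-8 + q)*(q + 1/(2*q)) (n(q) = 2 + (q - 8)*(q + 1/(q + q)) = 2 + (-8 + q)*(q + 1/(2*q)))
N(L) = 3*L (N(L) = (L + L) + L = 2*L + L = 3*L)
A(n(5)) - N(10) = 97 - 3*10 = 97 - 1*30 = 97 - 30 = 67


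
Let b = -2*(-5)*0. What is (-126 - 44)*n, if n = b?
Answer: 0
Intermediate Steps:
b = 0 (b = 10*0 = 0)
n = 0
(-126 - 44)*n = (-126 - 44)*0 = -170*0 = 0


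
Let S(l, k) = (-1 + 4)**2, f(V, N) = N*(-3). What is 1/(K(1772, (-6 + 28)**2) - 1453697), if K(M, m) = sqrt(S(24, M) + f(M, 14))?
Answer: -1453697/2113234967842 - I*sqrt(33)/2113234967842 ≈ -6.879e-7 - 2.7184e-12*I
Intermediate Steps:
f(V, N) = -3*N
S(l, k) = 9 (S(l, k) = 3**2 = 9)
K(M, m) = I*sqrt(33) (K(M, m) = sqrt(9 - 3*14) = sqrt(9 - 42) = sqrt(-33) = I*sqrt(33))
1/(K(1772, (-6 + 28)**2) - 1453697) = 1/(I*sqrt(33) - 1453697) = 1/(-1453697 + I*sqrt(33))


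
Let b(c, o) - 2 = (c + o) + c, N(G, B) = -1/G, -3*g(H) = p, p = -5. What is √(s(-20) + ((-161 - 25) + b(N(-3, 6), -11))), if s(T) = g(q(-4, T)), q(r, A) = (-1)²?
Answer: 17*I*√6/3 ≈ 13.88*I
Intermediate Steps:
q(r, A) = 1
g(H) = 5/3 (g(H) = -⅓*(-5) = 5/3)
b(c, o) = 2 + o + 2*c (b(c, o) = 2 + ((c + o) + c) = 2 + (o + 2*c) = 2 + o + 2*c)
s(T) = 5/3
√(s(-20) + ((-161 - 25) + b(N(-3, 6), -11))) = √(5/3 + ((-161 - 25) + (2 - 11 + 2*(-1/(-3))))) = √(5/3 + (-186 + (2 - 11 + 2*(-1*(-⅓))))) = √(5/3 + (-186 + (2 - 11 + 2*(⅓)))) = √(5/3 + (-186 + (2 - 11 + ⅔))) = √(5/3 + (-186 - 25/3)) = √(5/3 - 583/3) = √(-578/3) = 17*I*√6/3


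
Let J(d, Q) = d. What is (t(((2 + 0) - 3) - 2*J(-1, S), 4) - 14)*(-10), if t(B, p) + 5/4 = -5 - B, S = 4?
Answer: 425/2 ≈ 212.50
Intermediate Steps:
t(B, p) = -25/4 - B (t(B, p) = -5/4 + (-5 - B) = -25/4 - B)
(t(((2 + 0) - 3) - 2*J(-1, S), 4) - 14)*(-10) = ((-25/4 - (((2 + 0) - 3) - 2*(-1))) - 14)*(-10) = ((-25/4 - ((2 - 3) + 2)) - 14)*(-10) = ((-25/4 - (-1 + 2)) - 14)*(-10) = ((-25/4 - 1*1) - 14)*(-10) = ((-25/4 - 1) - 14)*(-10) = (-29/4 - 14)*(-10) = -85/4*(-10) = 425/2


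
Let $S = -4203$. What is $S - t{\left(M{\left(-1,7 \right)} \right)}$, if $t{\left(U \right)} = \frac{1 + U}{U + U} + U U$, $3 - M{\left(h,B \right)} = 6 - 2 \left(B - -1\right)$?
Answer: $- \frac{56843}{13} \approx -4372.5$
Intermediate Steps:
$M{\left(h,B \right)} = -1 + 2 B$ ($M{\left(h,B \right)} = 3 - \left(6 - 2 \left(B - -1\right)\right) = 3 - \left(6 - 2 \left(B + 1\right)\right) = 3 - \left(6 - 2 \left(1 + B\right)\right) = 3 - \left(6 - \left(2 + 2 B\right)\right) = 3 - \left(4 - 2 B\right) = 3 + \left(-4 + 2 B\right) = -1 + 2 B$)
$t{\left(U \right)} = U^{2} + \frac{1 + U}{2 U}$ ($t{\left(U \right)} = \frac{1 + U}{2 U} + U^{2} = U^{2} + \frac{1 + U}{2 U}$)
$S - t{\left(M{\left(-1,7 \right)} \right)} = -4203 - \frac{1 + \left(-1 + 2 \cdot 7\right) + 2 \left(-1 + 2 \cdot 7\right)^{3}}{2 \left(-1 + 2 \cdot 7\right)} = -4203 - \frac{1 + \left(-1 + 14\right) + 2 \left(-1 + 14\right)^{3}}{2 \left(-1 + 14\right)} = -4203 - \frac{1 + 13 + 2 \cdot 13^{3}}{2 \cdot 13} = -4203 - \frac{1}{2} \cdot \frac{1}{13} \left(1 + 13 + 2 \cdot 2197\right) = -4203 - \frac{1}{2} \cdot \frac{1}{13} \left(1 + 13 + 4394\right) = -4203 - \frac{1}{2} \cdot \frac{1}{13} \cdot 4408 = -4203 - \frac{2204}{13} = - \frac{56843}{13}$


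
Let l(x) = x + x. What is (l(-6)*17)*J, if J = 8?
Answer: -1632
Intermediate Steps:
l(x) = 2*x
(l(-6)*17)*J = ((2*(-6))*17)*8 = -12*17*8 = -204*8 = -1632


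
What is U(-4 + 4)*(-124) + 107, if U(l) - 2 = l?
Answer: -141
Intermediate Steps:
U(l) = 2 + l
U(-4 + 4)*(-124) + 107 = (2 + (-4 + 4))*(-124) + 107 = (2 + 0)*(-124) + 107 = 2*(-124) + 107 = -248 + 107 = -141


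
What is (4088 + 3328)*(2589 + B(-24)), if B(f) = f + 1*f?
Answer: 18844056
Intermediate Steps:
B(f) = 2*f (B(f) = f + f = 2*f)
(4088 + 3328)*(2589 + B(-24)) = (4088 + 3328)*(2589 + 2*(-24)) = 7416*(2589 - 48) = 7416*2541 = 18844056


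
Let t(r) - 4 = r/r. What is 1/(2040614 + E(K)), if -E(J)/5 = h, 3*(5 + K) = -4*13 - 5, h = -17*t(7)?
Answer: 1/2041039 ≈ 4.8995e-7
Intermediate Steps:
t(r) = 5 (t(r) = 4 + r/r = 4 + 1 = 5)
h = -85 (h = -17*5 = -85)
K = -24 (K = -5 + (-4*13 - 5)/3 = -5 + (-52 - 5)/3 = -5 + (⅓)*(-57) = -5 - 19 = -24)
E(J) = 425 (E(J) = -5*(-85) = 425)
1/(2040614 + E(K)) = 1/(2040614 + 425) = 1/2041039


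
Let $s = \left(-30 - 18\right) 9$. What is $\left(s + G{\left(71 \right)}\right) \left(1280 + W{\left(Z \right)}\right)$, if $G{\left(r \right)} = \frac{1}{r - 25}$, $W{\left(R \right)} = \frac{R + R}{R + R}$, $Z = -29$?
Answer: $- \frac{25454751}{46} \approx -5.5336 \cdot 10^{5}$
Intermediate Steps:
$s = -432$ ($s = \left(-48\right) 9 = -432$)
$W{\left(R \right)} = 1$ ($W{\left(R \right)} = \frac{2 R}{2 R} = 2 R \frac{1}{2 R} = 1$)
$G{\left(r \right)} = \frac{1}{-25 + r}$
$\left(s + G{\left(71 \right)}\right) \left(1280 + W{\left(Z \right)}\right) = \left(-432 + \frac{1}{-25 + 71}\right) \left(1280 + 1\right) = \left(-432 + \frac{1}{46}\right) 1281 = \left(- \frac{19871}{46}\right) 1281 = - \frac{25454751}{46}$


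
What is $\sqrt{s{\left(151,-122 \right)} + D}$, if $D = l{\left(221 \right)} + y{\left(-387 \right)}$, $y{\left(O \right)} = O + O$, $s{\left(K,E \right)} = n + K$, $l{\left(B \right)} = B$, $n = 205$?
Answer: $i \sqrt{197} \approx 14.036 i$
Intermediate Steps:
$s{\left(K,E \right)} = 205 + K$
$y{\left(O \right)} = 2 O$
$D = -553$ ($D = 221 + 2 \left(-387\right) = 221 - 774 = -553$)
$\sqrt{s{\left(151,-122 \right)} + D} = \sqrt{\left(205 + 151\right) - 553} = \sqrt{356 - 553} = \sqrt{-197} = i \sqrt{197}$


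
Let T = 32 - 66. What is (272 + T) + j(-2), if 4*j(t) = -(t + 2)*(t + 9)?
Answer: 238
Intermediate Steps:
T = -34
j(t) = -(2 + t)*(9 + t)/4 (j(t) = (-(t + 2)*(t + 9))/4 = (-(2 + t)*(9 + t))/4 = -(2 + t)*(9 + t)/4)
(272 + T) + j(-2) = (272 - 34) + (-9/2 - 11/4*(-2) - ¼*(-2)²) = 238 + (-9/2 + 11/2 - ¼*4) = 238 + (-9/2 + 11/2 - 1) = 238 + 0 = 238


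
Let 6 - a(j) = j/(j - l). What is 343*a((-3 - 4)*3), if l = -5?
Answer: 25725/16 ≈ 1607.8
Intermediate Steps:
a(j) = 6 - j/(5 + j) (a(j) = 6 - j/(j - 1*(-5)) = 6 - j/(j + 5) = 6 - j/(5 + j))
343*a((-3 - 4)*3) = 343*(5*(6 + (-3 - 4)*3)/(5 + (-3 - 4)*3)) = 343*(5*(6 - 7*3)/(5 - 7*3)) = 343*(5*(6 - 21)/(5 - 21)) = 343*(5*(-15)/(-16)) = 343*(5*(-1/16)*(-15)) = 343*(75/16) = 25725/16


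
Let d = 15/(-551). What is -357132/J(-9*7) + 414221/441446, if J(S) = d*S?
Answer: -28955744711209/139055490 ≈ -2.0823e+5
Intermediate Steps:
d = -15/551 (d = 15*(-1/551) = -15/551 ≈ -0.027223)
J(S) = -15*S/551
-357132/J(-9*7) + 414221/441446 = -357132/((-(-135)*7/551)) + 414221/441446 = -357132/((-15/551*(-63))) + 414221*(1/441446) = -357132/945/551 + 414221/441446 = -357132*551/945 + 414221/441446 = -65593244/315 + 414221/441446 = -28955744711209/139055490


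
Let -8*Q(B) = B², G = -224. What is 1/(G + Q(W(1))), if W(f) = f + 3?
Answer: -1/226 ≈ -0.0044248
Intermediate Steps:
W(f) = 3 + f
Q(B) = -B²/8
1/(G + Q(W(1))) = 1/(-224 - (3 + 1)²/8) = 1/(-224 - ⅛*4²) = 1/(-224 - ⅛*16) = 1/(-224 - 2) = 1/(-226) = -1/226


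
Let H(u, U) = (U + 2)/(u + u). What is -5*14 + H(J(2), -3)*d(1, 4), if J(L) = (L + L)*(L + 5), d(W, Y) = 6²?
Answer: -989/14 ≈ -70.643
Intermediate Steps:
d(W, Y) = 36
J(L) = 2*L*(5 + L) (J(L) = (2*L)*(5 + L) = 2*L*(5 + L))
H(u, U) = (2 + U)/(2*u) (H(u, U) = (2 + U)/((2*u)) = (2 + U)*(1/(2*u)) = (2 + U)/(2*u))
-5*14 + H(J(2), -3)*d(1, 4) = -5*14 + ((2 - 3)/(2*((2*2*(5 + 2)))))*36 = -70 + ((½)*(-1)/(2*2*7))*36 = -70 + ((½)*(-1)/28)*36 = -70 + ((½)*(1/28)*(-1))*36 = -70 - 1/56*36 = -70 - 9/14 = -989/14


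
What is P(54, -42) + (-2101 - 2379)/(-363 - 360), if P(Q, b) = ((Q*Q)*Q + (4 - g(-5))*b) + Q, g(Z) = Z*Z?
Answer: 114527680/723 ≈ 1.5841e+5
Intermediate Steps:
g(Z) = Z**2
P(Q, b) = Q + Q**3 - 21*b (P(Q, b) = ((Q*Q)*Q + (4 - 1*(-5)**2)*b) + Q = (Q**2*Q + (4 - 1*25)*b) + Q = (Q**3 + (4 - 25)*b) + Q = (Q**3 - 21*b) + Q = Q + Q**3 - 21*b)
P(54, -42) + (-2101 - 2379)/(-363 - 360) = (54 + 54**3 - 21*(-42)) + (-2101 - 2379)/(-363 - 360) = (54 + 157464 + 882) - 4480/(-723) = 158400 - 4480*(-1/723) = 158400 + 4480/723 = 114527680/723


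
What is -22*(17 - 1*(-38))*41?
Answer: -49610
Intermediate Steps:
-22*(17 - 1*(-38))*41 = -22*(17 + 38)*41 = -22*55*41 = -1210*41 = -49610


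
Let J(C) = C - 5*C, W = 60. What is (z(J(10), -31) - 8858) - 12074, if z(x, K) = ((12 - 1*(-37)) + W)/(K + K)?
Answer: -1297893/62 ≈ -20934.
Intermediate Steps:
J(C) = -4*C
z(x, K) = 109/(2*K) (z(x, K) = ((12 - 1*(-37)) + 60)/(K + K) = ((12 + 37) + 60)/((2*K)) = (49 + 60)*(1/(2*K)) = 109*(1/(2*K)) = 109/(2*K))
(z(J(10), -31) - 8858) - 12074 = ((109/2)/(-31) - 8858) - 12074 = ((109/2)*(-1/31) - 8858) - 12074 = (-109/62 - 8858) - 12074 = -549305/62 - 12074 = -1297893/62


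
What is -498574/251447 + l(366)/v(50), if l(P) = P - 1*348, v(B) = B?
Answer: -10201327/6286175 ≈ -1.6228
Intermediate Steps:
l(P) = -348 + P (l(P) = P - 348 = -348 + P)
-498574/251447 + l(366)/v(50) = -498574/251447 + (-348 + 366)/50 = -498574*1/251447 + 18*(1/50) = -498574/251447 + 9/25 = -10201327/6286175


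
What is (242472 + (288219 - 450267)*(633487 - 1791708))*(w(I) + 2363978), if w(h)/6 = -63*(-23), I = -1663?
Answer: 445321205991221760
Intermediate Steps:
w(h) = 8694 (w(h) = 6*(-63*(-23)) = 6*1449 = 8694)
(242472 + (288219 - 450267)*(633487 - 1791708))*(w(I) + 2363978) = (242472 + (288219 - 450267)*(633487 - 1791708))*(8694 + 2363978) = (242472 - 162048*(-1158221))*2372672 = (242472 + 187687396608)*2372672 = 187687639080*2372672 = 445321205991221760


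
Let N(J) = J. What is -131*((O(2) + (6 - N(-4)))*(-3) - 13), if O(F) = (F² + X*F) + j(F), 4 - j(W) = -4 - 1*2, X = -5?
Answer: 7205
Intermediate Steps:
j(W) = 10 (j(W) = 4 - (-4 - 1*2) = 4 - (-4 - 2) = 4 - 1*(-6) = 4 + 6 = 10)
O(F) = 10 + F² - 5*F (O(F) = (F² - 5*F) + 10 = 10 + F² - 5*F)
-131*((O(2) + (6 - N(-4)))*(-3) - 13) = -131*(((10 + 2² - 5*2) + (6 - 1*(-4)))*(-3) - 13) = -131*(((10 + 4 - 10) + (6 + 4))*(-3) - 13) = -131*((4 + 10)*(-3) - 13) = -131*(14*(-3) - 13) = -131*(-42 - 13) = -131*(-55) = 7205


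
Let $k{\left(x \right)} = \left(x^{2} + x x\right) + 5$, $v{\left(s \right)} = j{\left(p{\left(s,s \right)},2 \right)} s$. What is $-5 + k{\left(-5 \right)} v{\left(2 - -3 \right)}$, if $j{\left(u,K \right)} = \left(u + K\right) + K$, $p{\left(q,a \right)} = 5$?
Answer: $2470$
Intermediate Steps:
$j{\left(u,K \right)} = u + 2 K$ ($j{\left(u,K \right)} = \left(K + u\right) + K = u + 2 K$)
$v{\left(s \right)} = 9 s$ ($v{\left(s \right)} = \left(5 + 2 \cdot 2\right) s = \left(5 + 4\right) s = 9 s$)
$k{\left(x \right)} = 5 + 2 x^{2}$ ($k{\left(x \right)} = \left(x^{2} + x^{2}\right) + 5 = 2 x^{2} + 5 = 5 + 2 x^{2}$)
$-5 + k{\left(-5 \right)} v{\left(2 - -3 \right)} = -5 + \left(5 + 2 \left(-5\right)^{2}\right) 9 \left(2 - -3\right) = -5 + \left(5 + 2 \cdot 25\right) 9 \left(2 + 3\right) = -5 + \left(5 + 50\right) 9 \cdot 5 = -5 + 55 \cdot 45 = -5 + 2475 = 2470$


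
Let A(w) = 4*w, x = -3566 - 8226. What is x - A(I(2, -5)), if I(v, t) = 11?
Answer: -11836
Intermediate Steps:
x = -11792
x - A(I(2, -5)) = -11792 - 4*11 = -11792 - 1*44 = -11792 - 44 = -11836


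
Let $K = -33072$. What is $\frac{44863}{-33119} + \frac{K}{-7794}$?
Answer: $\frac{124274891}{43021581} \approx 2.8887$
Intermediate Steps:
$\frac{44863}{-33119} + \frac{K}{-7794} = \frac{44863}{-33119} - \frac{33072}{-7794} = 44863 \left(- \frac{1}{33119}\right) - - \frac{5512}{1299} = - \frac{44863}{33119} + \frac{5512}{1299} = \frac{124274891}{43021581}$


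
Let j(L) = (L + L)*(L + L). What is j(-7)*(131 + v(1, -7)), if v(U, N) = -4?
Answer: 24892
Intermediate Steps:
j(L) = 4*L² (j(L) = (2*L)*(2*L) = 4*L²)
j(-7)*(131 + v(1, -7)) = (4*(-7)²)*(131 - 4) = (4*49)*127 = 196*127 = 24892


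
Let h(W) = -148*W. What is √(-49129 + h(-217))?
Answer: I*√17013 ≈ 130.43*I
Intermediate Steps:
√(-49129 + h(-217)) = √(-49129 - 148*(-217)) = √(-49129 + 32116) = √(-17013) = I*√17013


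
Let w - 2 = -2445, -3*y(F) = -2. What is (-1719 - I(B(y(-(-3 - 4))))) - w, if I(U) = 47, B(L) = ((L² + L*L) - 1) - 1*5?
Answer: 677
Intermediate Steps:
y(F) = ⅔ (y(F) = -⅓*(-2) = ⅔)
B(L) = -6 + 2*L² (B(L) = ((L² + L²) - 1) - 5 = (2*L² - 1) - 5 = (-1 + 2*L²) - 5 = -6 + 2*L²)
w = -2443 (w = 2 - 2445 = -2443)
(-1719 - I(B(y(-(-3 - 4))))) - w = (-1719 - 1*47) - 1*(-2443) = (-1719 - 47) + 2443 = -1766 + 2443 = 677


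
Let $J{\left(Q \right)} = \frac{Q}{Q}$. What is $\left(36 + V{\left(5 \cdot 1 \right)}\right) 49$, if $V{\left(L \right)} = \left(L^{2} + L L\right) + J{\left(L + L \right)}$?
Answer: $4263$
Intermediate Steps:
$J{\left(Q \right)} = 1$
$V{\left(L \right)} = 1 + 2 L^{2}$ ($V{\left(L \right)} = \left(L^{2} + L L\right) + 1 = \left(L^{2} + L^{2}\right) + 1 = 2 L^{2} + 1 = 1 + 2 L^{2}$)
$\left(36 + V{\left(5 \cdot 1 \right)}\right) 49 = \left(36 + \left(1 + 2 \left(5 \cdot 1\right)^{2}\right)\right) 49 = \left(36 + \left(1 + 2 \cdot 5^{2}\right)\right) 49 = \left(36 + \left(1 + 2 \cdot 25\right)\right) 49 = \left(36 + \left(1 + 50\right)\right) 49 = \left(36 + 51\right) 49 = 87 \cdot 49 = 4263$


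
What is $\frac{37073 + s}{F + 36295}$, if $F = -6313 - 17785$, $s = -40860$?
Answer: $- \frac{3787}{12197} \approx -0.31049$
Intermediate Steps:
$F = -24098$
$\frac{37073 + s}{F + 36295} = \frac{37073 - 40860}{-24098 + 36295} = - \frac{3787}{12197}$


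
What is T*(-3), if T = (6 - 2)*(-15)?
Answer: 180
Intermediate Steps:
T = -60 (T = 4*(-15) = -60)
T*(-3) = -60*(-3) = 180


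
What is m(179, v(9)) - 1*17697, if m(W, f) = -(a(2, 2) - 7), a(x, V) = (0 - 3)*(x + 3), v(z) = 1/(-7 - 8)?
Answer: -17675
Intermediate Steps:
v(z) = -1/15 (v(z) = 1/(-15) = -1/15)
a(x, V) = -9 - 3*x (a(x, V) = -3*(3 + x) = -9 - 3*x)
m(W, f) = 22 (m(W, f) = -((-9 - 3*2) - 7) = -((-9 - 6) - 7) = -(-15 - 7) = -1*(-22) = 22)
m(179, v(9)) - 1*17697 = 22 - 1*17697 = 22 - 17697 = -17675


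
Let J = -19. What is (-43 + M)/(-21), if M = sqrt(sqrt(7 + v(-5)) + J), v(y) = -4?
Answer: 43/21 - sqrt(-19 + sqrt(3))/21 ≈ 2.0476 - 0.19788*I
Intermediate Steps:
M = sqrt(-19 + sqrt(3)) (M = sqrt(sqrt(7 - 4) - 19) = sqrt(sqrt(3) - 19) = sqrt(-19 + sqrt(3)) ≈ 4.1555*I)
(-43 + M)/(-21) = (-43 + sqrt(-19 + sqrt(3)))/(-21) = (-43 + sqrt(-19 + sqrt(3)))*(-1/21) = 43/21 - sqrt(-19 + sqrt(3))/21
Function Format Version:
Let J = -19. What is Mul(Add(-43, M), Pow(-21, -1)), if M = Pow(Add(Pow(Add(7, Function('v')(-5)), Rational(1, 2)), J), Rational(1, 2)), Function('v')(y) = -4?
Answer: Add(Rational(43, 21), Mul(Rational(-1, 21), Pow(Add(-19, Pow(3, Rational(1, 2))), Rational(1, 2)))) ≈ Add(2.0476, Mul(-0.19788, I))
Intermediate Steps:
M = Pow(Add(-19, Pow(3, Rational(1, 2))), Rational(1, 2)) (M = Pow(Add(Pow(Add(7, -4), Rational(1, 2)), -19), Rational(1, 2)) = Pow(Add(Pow(3, Rational(1, 2)), -19), Rational(1, 2)) = Pow(Add(-19, Pow(3, Rational(1, 2))), Rational(1, 2)) ≈ Mul(4.1555, I))
Mul(Add(-43, M), Pow(-21, -1)) = Mul(Add(-43, Pow(Add(-19, Pow(3, Rational(1, 2))), Rational(1, 2))), Pow(-21, -1)) = Mul(Add(-43, Pow(Add(-19, Pow(3, Rational(1, 2))), Rational(1, 2))), Rational(-1, 21)) = Add(Rational(43, 21), Mul(Rational(-1, 21), Pow(Add(-19, Pow(3, Rational(1, 2))), Rational(1, 2))))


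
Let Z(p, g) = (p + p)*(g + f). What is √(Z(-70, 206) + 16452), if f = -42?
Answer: 2*I*√1627 ≈ 80.672*I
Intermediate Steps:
Z(p, g) = 2*p*(-42 + g) (Z(p, g) = (p + p)*(g - 42) = (2*p)*(-42 + g) = 2*p*(-42 + g))
√(Z(-70, 206) + 16452) = √(2*(-70)*(-42 + 206) + 16452) = √(2*(-70)*164 + 16452) = √(-22960 + 16452) = √(-6508) = 2*I*√1627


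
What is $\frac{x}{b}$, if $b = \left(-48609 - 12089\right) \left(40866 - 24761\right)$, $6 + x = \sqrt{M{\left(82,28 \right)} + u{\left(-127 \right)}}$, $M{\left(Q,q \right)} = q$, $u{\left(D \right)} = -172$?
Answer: $\frac{3}{488770645} - \frac{6 i}{488770645} \approx 6.1378 \cdot 10^{-9} - 1.2276 \cdot 10^{-8} i$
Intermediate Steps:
$x = -6 + 12 i$ ($x = -6 + \sqrt{28 - 172} = -6 + \sqrt{-144} = -6 + 12 i \approx -6.0 + 12.0 i$)
$b = -977541290$ ($b = \left(-60698\right) 16105 = -977541290$)
$\frac{x}{b} = \frac{-6 + 12 i}{-977541290} = \left(-6 + 12 i\right) \left(- \frac{1}{977541290}\right) = \frac{3}{488770645} - \frac{6 i}{488770645}$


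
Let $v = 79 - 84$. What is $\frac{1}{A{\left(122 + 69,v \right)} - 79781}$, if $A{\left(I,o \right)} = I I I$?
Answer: $\frac{1}{6888090} \approx 1.4518 \cdot 10^{-7}$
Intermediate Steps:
$v = -5$ ($v = 79 - 84 = -5$)
$A{\left(I,o \right)} = I^{3}$ ($A{\left(I,o \right)} = I^{2} I = I^{3}$)
$\frac{1}{A{\left(122 + 69,v \right)} - 79781} = \frac{1}{\left(122 + 69\right)^{3} - 79781} = \frac{1}{191^{3} - 79781} = \frac{1}{6967871 - 79781} = \frac{1}{6888090}$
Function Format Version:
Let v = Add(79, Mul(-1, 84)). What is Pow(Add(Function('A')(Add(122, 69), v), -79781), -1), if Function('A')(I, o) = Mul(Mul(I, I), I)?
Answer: Rational(1, 6888090) ≈ 1.4518e-7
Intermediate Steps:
v = -5 (v = Add(79, -84) = -5)
Function('A')(I, o) = Pow(I, 3) (Function('A')(I, o) = Mul(Pow(I, 2), I) = Pow(I, 3))
Pow(Add(Function('A')(Add(122, 69), v), -79781), -1) = Pow(Add(Pow(Add(122, 69), 3), -79781), -1) = Pow(Add(Pow(191, 3), -79781), -1) = Pow(Add(6967871, -79781), -1) = Pow(6888090, -1) = Rational(1, 6888090)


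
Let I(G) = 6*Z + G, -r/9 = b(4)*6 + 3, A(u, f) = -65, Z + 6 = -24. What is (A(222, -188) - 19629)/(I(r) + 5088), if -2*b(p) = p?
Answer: -19694/4989 ≈ -3.9475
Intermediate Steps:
Z = -30 (Z = -6 - 24 = -30)
b(p) = -p/2
r = 81 (r = -9*(-½*4*6 + 3) = -9*(-2*6 + 3) = -9*(-12 + 3) = -9*(-9) = 81)
I(G) = -180 + G (I(G) = 6*(-30) + G = -180 + G)
(A(222, -188) - 19629)/(I(r) + 5088) = (-65 - 19629)/((-180 + 81) + 5088) = -19694/(-99 + 5088) = -19694/4989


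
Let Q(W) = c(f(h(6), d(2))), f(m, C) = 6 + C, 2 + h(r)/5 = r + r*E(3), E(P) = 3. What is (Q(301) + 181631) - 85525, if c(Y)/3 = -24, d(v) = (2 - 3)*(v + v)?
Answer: 96034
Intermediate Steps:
d(v) = -2*v
h(r) = -10 + 20*r (h(r) = -10 + 5*(r + r*3) = -10 + 5*(r + 3*r) = -10 + 5*(4*r) = -10 + 20*r)
c(Y) = -72 (c(Y) = 3*(-24) = -72)
Q(W) = -72
(Q(301) + 181631) - 85525 = (-72 + 181631) - 85525 = 181559 - 85525 = 96034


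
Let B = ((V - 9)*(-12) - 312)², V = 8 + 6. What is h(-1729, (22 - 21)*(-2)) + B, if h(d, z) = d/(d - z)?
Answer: 238990897/1727 ≈ 1.3839e+5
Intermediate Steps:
V = 14
B = 138384 (B = ((14 - 9)*(-12) - 312)² = (5*(-12) - 312)² = (-60 - 312)² = (-372)² = 138384)
h(-1729, (22 - 21)*(-2)) + B = -1729/(-1729 - (22 - 21)*(-2)) + 138384 = -1729/(-1729 - (-2)) + 138384 = -1729/(-1729 - 1*(-2)) + 138384 = -1729/(-1729 + 2) + 138384 = -1729/(-1727) + 138384 = -1729*(-1/1727) + 138384 = 1729/1727 + 138384 = 238990897/1727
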